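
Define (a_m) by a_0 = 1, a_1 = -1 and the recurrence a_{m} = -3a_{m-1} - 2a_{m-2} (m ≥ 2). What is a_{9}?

The ordinary generating function has denominator 1 + 3y + 2y^2.
Iterating the recurrence: a_0,…,a_{9} = 1, -1, 1, -1, 1, -1, 1, -1, 1, -1.

-1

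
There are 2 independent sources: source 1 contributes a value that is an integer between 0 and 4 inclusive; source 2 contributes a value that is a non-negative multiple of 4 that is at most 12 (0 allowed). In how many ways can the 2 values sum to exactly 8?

2

The generating function for the choices is (1 + y + y² + y³ + y⁴)·(1 + y⁴ + y⁸ + y¹²); the count is [y⁸].
(1 + y + y² + y³ + y⁴) has coefficients 1,1,1,1,1 for degrees 0…4.
(1 + y⁴ + y⁸ + y¹²) has coefficients 1,0,0,0,1,0,0,0,1 for degrees 0…8.
[y⁸] = 1·1 + 1·0 + 1·0 + 1·0 + 1·1 = 2.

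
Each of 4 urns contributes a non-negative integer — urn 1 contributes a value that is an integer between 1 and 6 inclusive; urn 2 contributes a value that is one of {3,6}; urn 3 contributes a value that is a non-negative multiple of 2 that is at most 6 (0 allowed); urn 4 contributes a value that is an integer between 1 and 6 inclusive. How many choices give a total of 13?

28

The generating function for the choices is (q + q² + q³ + q⁴ + q⁵ + q⁶)·(q³ + q⁶)·(1 + q² + q⁴ + q⁶)·(q + q² + q³ + q⁴ + q⁵ + q⁶); the count is [q¹³].
(q + q² + q³ + q⁴ + q⁵ + q⁶) has coefficients 0,1,1,1,1,1,1 for degrees 0…6.
(q³ + q⁶) has coefficients 0,0,0,1,0,0,1,0,0,0,0,0,0,0 for degrees 0…13.
Multiplying by (1 + q² + q⁴ + q⁶) gives running coefficients 0,0,0,1,0,1,1,1,1,1,1,0,1,0 for degrees 0…13.
Finally multiplying by (q + q² + q³ + q⁴ + q⁵ + q⁶), the product of all factors after the first has coefficients 0,0,0,0,1,1,2,3,4,5,5,6,5,5 for degrees 0…13.
[q¹³] = 1·5 + 1·6 + 1·5 + 1·5 + 1·4 + 1·3 = 28.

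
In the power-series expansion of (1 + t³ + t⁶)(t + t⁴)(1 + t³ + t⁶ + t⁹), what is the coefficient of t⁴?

3

(1 + t³ + t⁶) has coefficients 1,0,0,1,0 for degrees 0…4.
(t + t⁴) has coefficients 0,1,0,0,1 for degrees 0…4.
Finally multiplying by (1 + t³ + t⁶ + t⁹), the product of all factors after the first has coefficients 0,1,0,0,2 for degrees 0…4.
[t⁴] = 1·2 + 1·1 = 3.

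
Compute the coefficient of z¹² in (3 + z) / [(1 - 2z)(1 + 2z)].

Partial fractions give a closed form: a_n = (7/4)·2^n + (5/4)·(-2)^n.
At n = 12: a_12 = 12288.

12288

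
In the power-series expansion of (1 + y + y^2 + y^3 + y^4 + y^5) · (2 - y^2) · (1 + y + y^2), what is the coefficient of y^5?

3

(1 + y + y^2 + y^3 + y^4 + y^5) has coefficients 1,1,1,1,1,1 for degrees 0…5.
(2 - y^2) has coefficients 2,0,-1,0,0,0 for degrees 0…5.
Finally multiplying by (1 + y + y^2), the product of all factors after the first has coefficients 2,2,1,-1,-1,0 for degrees 0…5.
[y^5] = 1·0 + 1·(-1) + 1·(-1) + 1·1 + 1·2 + 1·2 = 3.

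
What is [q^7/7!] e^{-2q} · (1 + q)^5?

The EGF product rule gives c_7 = Σ_{k_1+k_2=7} C(7; k_1,k_2) · ∏ g_i(k_i), where e^{-2q} gives (-2)^k; (1+q)^5 gives the falling factorial (5)_k.
g_1(k) for k = 0…7: 1, -2, 4, -8, 16, -32, 64, -128.
g_2(k) for k = 0…7: 1, 5, 20, 60, 120, 120, 0, 0.
c_7 = Σ_k C(7,k)·g_1(k)·g_2(7−k) = 21·4·120 + 35·(-8)·120 + 35·16·60 + 21·(-32)·20 + 7·64·5 + 1·(-128)·1 = 10080 − 33600 + 33600 − 13440 + 2240 − 128 = -1248.

-1248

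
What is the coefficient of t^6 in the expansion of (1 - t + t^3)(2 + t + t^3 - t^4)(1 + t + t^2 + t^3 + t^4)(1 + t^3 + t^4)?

(1 - t + t^3) has coefficients 1,-1,0,1 for degrees 0…3.
(2 + t + t^3 - t^4) has coefficients 2,1,0,1,-1,0,0 for degrees 0…6.
Multiplying by (1 + t + t^2 + t^3 + t^4) gives running coefficients 2,3,3,4,3,1,0 for degrees 0…6.
Finally multiplying by (1 + t^3 + t^4), the product of all factors after the first has coefficients 2,3,3,6,8,7,7 for degrees 0…6.
[t^6] = 1·7 − 1·7 + 1·6 = 6.

6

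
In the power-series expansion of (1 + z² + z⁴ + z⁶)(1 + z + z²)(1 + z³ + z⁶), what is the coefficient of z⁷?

(1 + z² + z⁴ + z⁶) has coefficients 1,0,1,0,1,0,1 for degrees 0…6.
(1 + z + z²) has coefficients 1,1,1,0,0,0,0,0 for degrees 0…7.
Finally multiplying by (1 + z³ + z⁶), the product of all factors after the first has coefficients 1,1,1,1,1,1,1,1 for degrees 0…7.
[z⁷] = 1·1 + 1·1 + 1·1 + 1·1 = 4.

4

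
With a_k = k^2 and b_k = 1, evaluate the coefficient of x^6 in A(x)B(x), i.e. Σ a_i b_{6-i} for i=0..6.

91

Write out a_i and b_{6-i} for i = 0,…,6 and sum the products.
Σ = 0·1 + 1·1 + 4·1 + 9·1 + 16·1 + 25·1 + 36·1 = 91.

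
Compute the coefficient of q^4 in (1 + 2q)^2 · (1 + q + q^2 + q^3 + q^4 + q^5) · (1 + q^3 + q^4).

15

(1 + 2q)^2 has coefficients 1,4,4 for degrees 0…2.
(1 + q + q^2 + q^3 + q^4 + q^5) has coefficients 1,1,1,1,1 for degrees 0…4.
Finally multiplying by (1 + q^3 + q^4), the product of all factors after the first has coefficients 1,1,1,2,3 for degrees 0…4.
[q^4] = 1·3 + 4·2 + 4·1 = 15.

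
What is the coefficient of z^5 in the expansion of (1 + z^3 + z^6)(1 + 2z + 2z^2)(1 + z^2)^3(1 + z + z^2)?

29

(1 + z^3 + z^6) has coefficients 1,0,0,1,0,0 for degrees 0…5.
(1 + 2z + 2z^2) has coefficients 1,2,2,0,0,0 for degrees 0…5.
Multiplying by (1 + z^2)^3 gives running coefficients 1,2,5,6,9,6 for degrees 0…5.
Finally multiplying by (1 + z + z^2), the product of all factors after the first has coefficients 1,3,8,13,20,21 for degrees 0…5.
[z^5] = 1·21 + 1·8 = 29.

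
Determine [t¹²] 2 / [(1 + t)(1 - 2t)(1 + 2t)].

Partial fractions give a closed form: a_n = (-2/3)·(-1)^n + (2/3)·2^n + (2)·(-2)^n.
At n = 12: a_12 = 10922.

10922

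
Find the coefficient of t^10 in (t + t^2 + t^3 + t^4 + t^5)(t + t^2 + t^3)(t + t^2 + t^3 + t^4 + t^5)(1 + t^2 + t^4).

31

(t + t^2 + t^3 + t^4 + t^5) has coefficients 0,1,1,1,1,1 for degrees 0…5.
(t + t^2 + t^3) has coefficients 0,1,1,1,0,0,0,0,0,0,0 for degrees 0…10.
Multiplying by (t + t^2 + t^3 + t^4 + t^5) gives running coefficients 0,0,1,2,3,3,3,2,1,0,0 for degrees 0…10.
Finally multiplying by (1 + t^2 + t^4), the product of all factors after the first has coefficients 0,0,1,2,4,5,7,7,7,5,4 for degrees 0…10.
[t^10] = 1·5 + 1·7 + 1·7 + 1·7 + 1·5 = 31.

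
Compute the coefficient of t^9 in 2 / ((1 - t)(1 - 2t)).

2046

Partial fractions give a closed form: a_n = (-2)·1^n + (4)·2^n.
At n = 9: a_9 = 2046.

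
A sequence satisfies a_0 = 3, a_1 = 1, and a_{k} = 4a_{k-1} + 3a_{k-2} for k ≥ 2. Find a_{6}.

The ordinary generating function has denominator 1 - 4z - 3z^2.
Iterating the recurrence: a_0,…,a_{6} = 3, 1, 13, 55, 259, 1201, 5581.

5581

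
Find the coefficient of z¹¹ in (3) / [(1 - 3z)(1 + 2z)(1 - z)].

Partial fractions give a closed form: a_n = (27/10)·3^n + (4/5)·(-2)^n + (-1/2)·1^n.
At n = 11: a_11 = 476658.

476658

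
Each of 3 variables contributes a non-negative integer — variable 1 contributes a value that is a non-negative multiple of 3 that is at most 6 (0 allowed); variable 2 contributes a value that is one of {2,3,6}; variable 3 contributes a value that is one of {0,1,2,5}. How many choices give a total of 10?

4

The generating function for the choices is (1 + y³ + y⁶)·(y² + y³ + y⁶)·(1 + y + y² + y⁵); the count is [y¹⁰].
(1 + y³ + y⁶) has coefficients 1,0,0,1,0,0,1 for degrees 0…6.
(y² + y³ + y⁶) has coefficients 0,0,1,1,0,0,1,0,0,0,0 for degrees 0…10.
Finally multiplying by (1 + y + y² + y⁵), the product of all factors after the first has coefficients 0,0,1,2,2,1,1,2,2,0,0 for degrees 0…10.
[y¹⁰] = 1·0 + 1·2 + 1·2 = 4.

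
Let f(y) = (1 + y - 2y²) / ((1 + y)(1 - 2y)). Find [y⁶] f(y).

The denominator gives the recurrence a_n = a_(n−1) + 2a_(n−2) for n ≥ 3; the numerator fixes a_0 = 1, a_1 = 2, a_2 = 2.
Iterating: 1, 2, 2, 6, 10, 22, 42, so a_6 = 42.

42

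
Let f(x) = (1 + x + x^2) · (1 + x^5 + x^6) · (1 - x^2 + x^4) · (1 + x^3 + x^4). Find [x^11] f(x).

2

(1 + x + x^2) has coefficients 1,1,1 for degrees 0…2.
(1 + x^5 + x^6) has coefficients 1,0,0,0,0,1,1,0,0,0,0,0 for degrees 0…11.
Multiplying by (1 - x^2 + x^4) gives running coefficients 1,0,-1,0,1,1,1,-1,-1,1,1,0 for degrees 0…11.
Finally multiplying by (1 + x^3 + x^4), the product of all factors after the first has coefficients 1,0,-1,1,2,0,0,0,1,3,1,-2 for degrees 0…11.
[x^11] = 1·(-2) + 1·1 + 1·3 = 2.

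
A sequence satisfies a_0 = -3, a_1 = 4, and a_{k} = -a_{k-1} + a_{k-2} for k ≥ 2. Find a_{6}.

The ordinary generating function has denominator 1 + z - z^2.
Iterating the recurrence: a_0,…,a_{6} = -3, 4, -7, 11, -18, 29, -47.

-47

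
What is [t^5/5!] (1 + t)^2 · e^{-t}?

The EGF product rule gives c_5 = Σ_{k_1+k_2=5} C(5; k_1,k_2) · ∏ g_i(k_i), where (1+t)^2 gives the falling factorial (2)_k; e^{-t} gives (-1)^k.
g_1(k) for k = 0…5: 1, 2, 2, 0, 0, 0.
g_2(k) for k = 0…5: 1, -1, 1, -1, 1, -1.
c_5 = Σ_k C(5,k)·g_1(k)·g_2(5−k) = 1·1·(-1) + 5·2·1 + 10·2·(-1) = −1 + 10 − 20 = -11.

-11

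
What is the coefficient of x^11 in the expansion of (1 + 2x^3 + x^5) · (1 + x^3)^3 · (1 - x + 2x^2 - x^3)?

(1 + 2x^3 + x^5) has coefficients 1,0,0,2,0,1 for degrees 0…5.
(1 + x^3)^3 has coefficients 1,0,0,3,0,0,3,0,0,1,0,0 for degrees 0…11.
Finally multiplying by (1 - x + 2x^2 - x^3), the product of all factors after the first has coefficients 1,-1,2,2,-3,6,0,-3,6,-2,-1,2 for degrees 0…11.
[x^11] = 1·2 + 2·6 + 1·0 = 14.

14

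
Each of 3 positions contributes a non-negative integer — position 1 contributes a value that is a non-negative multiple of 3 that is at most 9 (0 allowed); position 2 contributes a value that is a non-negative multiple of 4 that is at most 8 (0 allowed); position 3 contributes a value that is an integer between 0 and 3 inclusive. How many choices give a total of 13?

3

The generating function for the choices is (1 + z^3 + z^6 + z^9)·(1 + z^4 + z^8)·(1 + z + z^2 + z^3); the count is [z^13].
(1 + z^3 + z^6 + z^9) has coefficients 1,0,0,1,0,0,1,0,0,1 for degrees 0…9.
(1 + z^4 + z^8) has coefficients 1,0,0,0,1,0,0,0,1,0,0,0,0,0 for degrees 0…13.
Finally multiplying by (1 + z + z^2 + z^3), the product of all factors after the first has coefficients 1,1,1,1,1,1,1,1,1,1,1,1,0,0 for degrees 0…13.
[z^13] = 1·0 + 1·1 + 1·1 + 1·1 = 3.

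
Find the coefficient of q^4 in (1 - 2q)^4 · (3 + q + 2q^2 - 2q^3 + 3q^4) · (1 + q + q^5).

(1 - 2q)^4 has coefficients 1,-8,24,-32,16 for degrees 0…4.
(3 + q + 2q^2 - 2q^3 + 3q^4) has coefficients 3,1,2,-2,3 for degrees 0…4.
Finally multiplying by (1 + q + q^5), the product of all factors after the first has coefficients 3,4,3,0,1 for degrees 0…4.
[q^4] = 1·1 − 8·0 + 24·3 − 32·4 + 16·3 = -7.

-7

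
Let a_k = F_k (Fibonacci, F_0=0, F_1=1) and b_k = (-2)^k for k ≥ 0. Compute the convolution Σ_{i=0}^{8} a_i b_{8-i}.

-93

Write out a_i and b_{8-i} for i = 0,…,8 and sum the products.
Σ = 0·256 + 1·(-128) + 1·64 + 2·(-32) + 3·16 + 5·(-8) + 8·4 + 13·(-2) + 21·1 = -93.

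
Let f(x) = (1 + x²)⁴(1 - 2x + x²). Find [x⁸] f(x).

5

(1 + x²)⁴ has coefficients 1,0,4,0,6,0,4,0,1 for degrees 0…8.
(1 - 2x + x²) has coefficients 1,-2,1,0,0,0,0,0,0 for degrees 0…8.
[x⁸] = 1·0 + 4·0 + 6·0 + 4·1 + 1·1 = 5.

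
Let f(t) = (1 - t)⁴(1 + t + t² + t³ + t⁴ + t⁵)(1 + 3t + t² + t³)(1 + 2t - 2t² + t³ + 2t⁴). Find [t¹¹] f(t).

21

(1 - t)⁴ has coefficients 1,-4,6,-4,1 for degrees 0…4.
(1 + t + t² + t³ + t⁴ + t⁵) has coefficients 1,1,1,1,1,1,0,0,0,0,0,0 for degrees 0…11.
Multiplying by (1 + 3t + t² + t³) gives running coefficients 1,4,5,6,6,6,5,2,1,0,0,0 for degrees 0…11.
Finally multiplying by (1 + 2t - 2t² + t³ + 2t⁴), the product of all factors after the first has coefficients 1,6,11,9,14,19,21,18,13,15,10,5 for degrees 0…11.
[t¹¹] = 1·5 − 4·10 + 6·15 − 4·13 + 1·18 = 21.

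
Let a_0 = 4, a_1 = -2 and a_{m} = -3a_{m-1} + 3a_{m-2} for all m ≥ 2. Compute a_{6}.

The ordinary generating function has denominator 1 + 3q - 3q^2.
Iterating the recurrence: a_0,…,a_{6} = 4, -2, 18, -60, 234, -882, 3348.

3348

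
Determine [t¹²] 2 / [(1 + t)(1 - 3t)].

The denominator gives the recurrence a_n = 2a_(n−1) + 3a_(n−2) for n ≥ 2; the numerator fixes a_0 = 2, a_1 = 4.
Iterating: 2, 4, 14, 40, 122, 364, 1094, 3280, 9842, 29524, 88574, 265720, 797162, so a_12 = 797162.

797162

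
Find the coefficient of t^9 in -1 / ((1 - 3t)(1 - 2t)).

-58025

Partial fractions give a closed form: a_n = (-3)·3^n + (2)·2^n.
At n = 9: a_9 = -58025.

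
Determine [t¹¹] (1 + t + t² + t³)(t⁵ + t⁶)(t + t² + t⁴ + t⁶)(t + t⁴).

(1 + t + t² + t³) has coefficients 1,1,1,1 for degrees 0…3.
(t⁵ + t⁶) has coefficients 0,0,0,0,0,1,1,0,0,0,0,0 for degrees 0…11.
Multiplying by (t + t² + t⁴ + t⁶) gives running coefficients 0,0,0,0,0,0,1,2,1,1,1,1 for degrees 0…11.
Finally multiplying by (t + t⁴), the product of all factors after the first has coefficients 0,0,0,0,0,0,0,1,2,1,2,3 for degrees 0…11.
[t¹¹] = 1·3 + 1·2 + 1·1 + 1·2 = 8.

8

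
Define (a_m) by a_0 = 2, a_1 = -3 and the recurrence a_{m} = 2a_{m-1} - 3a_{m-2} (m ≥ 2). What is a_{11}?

The ordinary generating function has denominator 1 - 2x + 3x^2.
Iterating the recurrence: a_0,…,a_{11} = 2, -3, -12, -15, 6, 57, 96, 21, -246, -555, -372, 921.

921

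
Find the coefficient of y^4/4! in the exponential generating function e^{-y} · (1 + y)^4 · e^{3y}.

The EGF product rule gives c_4 = Σ_{k_1+k_2+k_3=4} C(4; k_1,k_2,k_3) · ∏ g_i(k_i), where e^{-y} gives (-1)^k; (1+y)^4 gives the falling factorial (4)_k; e^{3y} gives (3)^k.
g_1(k) for k = 0…4: 1, -1, 1, -1, 1.
g_2(k) for k = 0…4: 1, 4, 12, 24, 24.
g_3(k) for k = 0…4: 1, 3, 9, 27, 81.
First combine the last two factors: h(k) = Σ_j C(k,j)·g_2(j)·g_3(k−j) for k = 0…4: 1, 7, 45, 267, 1473.
c_4 = Σ_k C(4,k)·g_1(k)·h(4−k) = 1·1·1473 + 4·(-1)·267 + 6·1·45 + 4·(-1)·7 + 1·1·1 = 1473 − 1068 + 270 − 28 + 1 = 648.

648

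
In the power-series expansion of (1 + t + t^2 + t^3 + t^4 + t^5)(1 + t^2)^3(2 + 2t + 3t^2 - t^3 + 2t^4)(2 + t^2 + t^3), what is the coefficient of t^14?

(1 + t + t^2 + t^3 + t^4 + t^5) has coefficients 1,1,1,1,1,1 for degrees 0…5.
(1 + t^2)^3 has coefficients 1,0,3,0,3,0,1,0,0,0,0,0,0,0,0 for degrees 0…14.
Multiplying by (2 + 2t + 3t^2 - t^3 + 2t^4) gives running coefficients 2,2,9,5,17,3,17,-1,9,-1,2,0,0,0,0 for degrees 0…14.
Finally multiplying by (2 + t^2 + t^3), the product of all factors after the first has coefficients 4,4,20,14,45,20,56,18,38,14,12,8,1,2,0 for degrees 0…14.
[t^14] = 1·0 + 1·2 + 1·1 + 1·8 + 1·12 + 1·14 = 37.

37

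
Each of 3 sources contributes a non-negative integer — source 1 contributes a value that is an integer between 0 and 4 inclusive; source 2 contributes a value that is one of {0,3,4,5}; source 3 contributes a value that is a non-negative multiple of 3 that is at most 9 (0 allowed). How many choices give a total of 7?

7

The generating function for the choices is (1 + z + z^2 + z^3 + z^4)·(1 + z^3 + z^4 + z^5)·(1 + z^3 + z^6 + z^9); the count is [z^7].
(1 + z + z^2 + z^3 + z^4) has coefficients 1,1,1,1,1 for degrees 0…4.
(1 + z^3 + z^4 + z^5) has coefficients 1,0,0,1,1,1,0,0 for degrees 0…7.
Finally multiplying by (1 + z^3 + z^6 + z^9), the product of all factors after the first has coefficients 1,0,0,2,1,1,2,1 for degrees 0…7.
[z^7] = 1·1 + 1·2 + 1·1 + 1·1 + 1·2 = 7.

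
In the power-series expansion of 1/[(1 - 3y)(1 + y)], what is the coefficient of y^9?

Partial fractions give a closed form: a_n = (3/4)·3^n + (1/4)·(-1)^n.
At n = 9: a_9 = 14762.

14762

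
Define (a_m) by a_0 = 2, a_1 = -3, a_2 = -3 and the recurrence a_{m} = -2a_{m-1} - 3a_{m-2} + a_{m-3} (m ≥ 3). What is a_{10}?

The ordinary generating function has denominator 1 + 2z + 3z^2 - z^3.
Iterating the recurrence: a_0,…,a_{10} = 2, -3, -3, 17, -28, 2, 97, -228, 167, 447, -1623.

-1623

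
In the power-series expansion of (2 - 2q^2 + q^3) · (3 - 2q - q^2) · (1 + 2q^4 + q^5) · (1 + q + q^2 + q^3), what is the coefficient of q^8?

(2 - 2q^2 + q^3) has coefficients 2,0,-2,1 for degrees 0…3.
(3 - 2q - q^2) has coefficients 3,-2,-1,0,0,0,0,0,0 for degrees 0…8.
Multiplying by (1 + 2q^4 + q^5) gives running coefficients 3,-2,-1,0,6,-1,-4,-1,0 for degrees 0…8.
Finally multiplying by (1 + q + q^2 + q^3), the product of all factors after the first has coefficients 3,1,0,0,3,4,1,0,-6 for degrees 0…8.
[q^8] = 2·(-6) − 2·1 + 1·4 = -10.

-10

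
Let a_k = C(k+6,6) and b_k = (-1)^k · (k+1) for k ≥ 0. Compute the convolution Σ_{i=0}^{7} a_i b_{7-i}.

707

Write out a_i and b_{7-i} for i = 0,…,7 and sum the products.
Σ = 1·(-8) + 7·7 + 28·(-6) + 84·5 + 210·(-4) + 462·3 + 924·(-2) + 1716·1 = 707.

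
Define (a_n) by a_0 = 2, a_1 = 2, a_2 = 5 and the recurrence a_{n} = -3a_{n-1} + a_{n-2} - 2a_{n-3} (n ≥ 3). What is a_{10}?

90540

The ordinary generating function has denominator 1 + 3q - q^2 + 2q^3.
Iterating the recurrence: a_0,…,a_{10} = 2, 2, 5, -17, 52, -183, 635, -2192, 7577, -26193, 90540.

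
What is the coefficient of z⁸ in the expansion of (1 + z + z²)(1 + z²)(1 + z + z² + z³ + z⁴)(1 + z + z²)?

(1 + z + z²) has coefficients 1,1,1 for degrees 0…2.
(1 + z²) has coefficients 1,0,1,0,0,0,0,0,0 for degrees 0…8.
Multiplying by (1 + z + z² + z³ + z⁴) gives running coefficients 1,1,2,2,2,1,1,0,0 for degrees 0…8.
Finally multiplying by (1 + z + z²), the product of all factors after the first has coefficients 1,2,4,5,6,5,4,2,1 for degrees 0…8.
[z⁸] = 1·1 + 1·2 + 1·4 = 7.

7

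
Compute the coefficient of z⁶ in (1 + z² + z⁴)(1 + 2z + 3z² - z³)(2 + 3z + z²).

(1 + z² + z⁴) has coefficients 1,0,1,0,1 for degrees 0…4.
(1 + 2z + 3z² - z³) has coefficients 1,2,3,-1,0,0,0 for degrees 0…6.
Finally multiplying by (2 + 3z + z²), the product of all factors after the first has coefficients 2,7,13,9,0,-1,0 for degrees 0…6.
[z⁶] = 1·0 + 1·0 + 1·13 = 13.

13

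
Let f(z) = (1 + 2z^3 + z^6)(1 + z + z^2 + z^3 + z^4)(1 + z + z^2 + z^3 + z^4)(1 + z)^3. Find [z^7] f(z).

(1 + 2z^3 + z^6) has coefficients 1,0,0,2,0,0,1 for degrees 0…6.
(1 + z + z^2 + z^3 + z^4) has coefficients 1,1,1,1,1,0,0,0 for degrees 0…7.
Multiplying by (1 + z + z^2 + z^3 + z^4) gives running coefficients 1,2,3,4,5,4,3,2 for degrees 0…7.
Finally multiplying by (1 + z)^3, the product of all factors after the first has coefficients 1,5,12,20,28,34,34,28 for degrees 0…7.
[z^7] = 1·28 + 2·28 + 1·5 = 89.

89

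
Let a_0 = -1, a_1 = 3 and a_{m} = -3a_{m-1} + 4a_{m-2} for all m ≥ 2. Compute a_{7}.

The ordinary generating function has denominator 1 + 3q - 4q^2.
Iterating the recurrence: a_0,…,a_{7} = -1, 3, -13, 51, -205, 819, -3277, 13107.

13107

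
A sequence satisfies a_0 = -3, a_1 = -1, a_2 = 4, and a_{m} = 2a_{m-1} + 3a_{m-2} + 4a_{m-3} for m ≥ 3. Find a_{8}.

The ordinary generating function has denominator 1 - 2t - 3t^2 - 4t^3.
Iterating the recurrence: a_0,…,a_{8} = -3, -1, 4, -7, -6, -17, -80, -235, -778.

-778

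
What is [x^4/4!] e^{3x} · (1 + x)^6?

The EGF product rule gives c_4 = Σ_{k_1+k_2=4} C(4; k_1,k_2) · ∏ g_i(k_i), where e^{3x} gives (3)^k; (1+x)^6 gives the falling factorial (6)_k.
g_1(k) for k = 0…4: 1, 3, 9, 27, 81.
g_2(k) for k = 0…4: 1, 6, 30, 120, 360.
c_4 = Σ_k C(4,k)·g_1(k)·g_2(4−k) = 1·1·360 + 4·3·120 + 6·9·30 + 4·27·6 + 1·81·1 = 360 + 1440 + 1620 + 648 + 81 = 4149.

4149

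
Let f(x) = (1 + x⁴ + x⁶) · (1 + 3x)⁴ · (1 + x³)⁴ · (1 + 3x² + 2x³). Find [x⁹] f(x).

(1 + x⁴ + x⁶) has coefficients 1,0,0,0,1,0,1 for degrees 0…6.
(1 + 3x)⁴ has coefficients 1,12,54,108,81,0,0,0,0,0 for degrees 0…9.
Multiplying by (1 + x³)⁴ gives running coefficients 1,12,54,112,129,216,438,396,324,652 for degrees 0…9.
Finally multiplying by (1 + 3x² + 2x³), the product of all factors after the first has coefficients 1,12,57,150,315,660,1049,1302,2070,2716 for degrees 0…9.
[x⁹] = 1·2716 + 1·660 + 1·150 = 3526.

3526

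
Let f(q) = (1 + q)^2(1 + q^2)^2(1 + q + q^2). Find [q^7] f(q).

3

(1 + q)^2 has coefficients 1,2,1 for degrees 0…2.
(1 + q^2)^2 has coefficients 1,0,2,0,1,0,0,0 for degrees 0…7.
Finally multiplying by (1 + q + q^2), the product of all factors after the first has coefficients 1,1,3,2,3,1,1,0 for degrees 0…7.
[q^7] = 1·0 + 2·1 + 1·1 = 3.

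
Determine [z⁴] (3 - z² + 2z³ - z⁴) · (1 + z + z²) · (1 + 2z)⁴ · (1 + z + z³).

(3 - z² + 2z³ - z⁴) has coefficients 3,0,-1,2,-1 for degrees 0…4.
(1 + z + z²) has coefficients 1,1,1,0,0 for degrees 0…4.
Multiplying by (1 + 2z)⁴ gives running coefficients 1,9,33,64,72 for degrees 0…4.
Finally multiplying by (1 + z + z³), the product of all factors after the first has coefficients 1,10,42,98,145 for degrees 0…4.
[z⁴] = 3·145 − 1·42 + 2·10 − 1·1 = 412.

412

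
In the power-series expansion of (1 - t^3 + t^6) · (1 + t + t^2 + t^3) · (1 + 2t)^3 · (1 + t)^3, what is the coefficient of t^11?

(1 - t^3 + t^6) has coefficients 1,0,0,-1,0,0,1 for degrees 0…6.
(1 + t + t^2 + t^3) has coefficients 1,1,1,1,0,0,0,0,0,0,0,0 for degrees 0…11.
Multiplying by (1 + 2t)^3 gives running coefficients 1,7,19,27,26,20,8,0,0,0,0,0 for degrees 0…11.
Finally multiplying by (1 + t)^3, the product of all factors after the first has coefficients 1,10,43,106,171,198,173,110,44,8,0,0 for degrees 0…11.
[t^11] = 1·0 − 1·44 + 1·198 = 154.

154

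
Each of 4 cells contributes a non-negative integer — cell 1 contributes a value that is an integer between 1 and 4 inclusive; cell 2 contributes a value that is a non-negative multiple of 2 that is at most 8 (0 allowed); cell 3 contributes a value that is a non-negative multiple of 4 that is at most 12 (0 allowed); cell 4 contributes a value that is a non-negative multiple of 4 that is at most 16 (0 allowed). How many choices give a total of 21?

19

The generating function for the choices is (t + t^2 + t^3 + t^4)·(1 + t^2 + t^4 + t^6 + t^8)·(1 + t^4 + t^8 + t^12)·(1 + t^4 + t^8 + t^12 + t^16); the count is [t^21].
(t + t^2 + t^3 + t^4) has coefficients 0,1,1,1,1 for degrees 0…4.
(1 + t^2 + t^4 + t^6 + t^8) has coefficients 1,0,1,0,1,0,1,0,1,0,0,0,0,0,0,0,0,0,0,0,0,0 for degrees 0…21.
Multiplying by (1 + t^4 + t^8 + t^12) gives running coefficients 1,0,1,0,2,0,2,0,3,0,2,0,3,0,2,0,2,0,1,0,1,0 for degrees 0…21.
Finally multiplying by (1 + t^4 + t^8 + t^12 + t^16), the product of all factors after the first has coefficients 1,0,1,0,3,0,3,0,6,0,5,0,9,0,7,0,11,0,8,0,11,0 for degrees 0…21.
[t^21] = 1·11 + 1·0 + 1·8 + 1·0 = 19.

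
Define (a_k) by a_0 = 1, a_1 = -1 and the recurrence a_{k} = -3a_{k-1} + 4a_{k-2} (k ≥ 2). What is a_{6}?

1639

The ordinary generating function has denominator 1 + 3q - 4q^2.
Iterating the recurrence: a_0,…,a_{6} = 1, -1, 7, -25, 103, -409, 1639.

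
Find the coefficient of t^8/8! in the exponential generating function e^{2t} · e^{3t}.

390625

The EGF product rule gives c_8 = Σ_{k_1+k_2=8} C(8; k_1,k_2) · ∏ g_i(k_i), where e^{2t} gives (2)^k; e^{3t} gives (3)^k.
g_1(k) for k = 0…8: 1, 2, 4, 8, 16, 32, 64, 128, 256.
g_2(k) for k = 0…8: 1, 3, 9, 27, 81, 243, 729, 2187, 6561.
c_8 = Σ_k C(8,k)·g_1(k)·g_2(8−k) = 1·1·6561 + 8·2·2187 + 28·4·729 + 56·8·243 + 70·16·81 + 56·32·27 + 28·64·9 + 8·128·3 + 1·256·1 = 6561 + 34992 + 81648 + 108864 + 90720 + 48384 + 16128 + 3072 + 256 = 390625.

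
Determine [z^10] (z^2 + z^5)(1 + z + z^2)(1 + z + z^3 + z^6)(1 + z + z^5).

(z^2 + z^5) has coefficients 0,0,1,0,0,1 for degrees 0…5.
(1 + z + z^2) has coefficients 1,1,1,0,0,0,0,0,0,0,0 for degrees 0…10.
Multiplying by (1 + z + z^3 + z^6) gives running coefficients 1,2,2,2,1,1,1,1,1,0,0 for degrees 0…10.
Finally multiplying by (1 + z + z^5), the product of all factors after the first has coefficients 1,3,4,4,3,3,4,4,4,2,1 for degrees 0…10.
[z^10] = 1·4 + 1·3 = 7.

7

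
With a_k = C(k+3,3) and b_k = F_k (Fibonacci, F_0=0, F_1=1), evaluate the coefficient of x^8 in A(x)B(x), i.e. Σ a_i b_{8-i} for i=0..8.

674

The convolution is the x^8 coefficient of A(x)B(x).
Σ = 1·21 + 4·13 + 10·8 + 20·5 + 35·3 + 56·2 + 84·1 + 120·1 + 165·0 = 674.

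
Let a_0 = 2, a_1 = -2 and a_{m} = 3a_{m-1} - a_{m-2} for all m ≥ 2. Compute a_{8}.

-2728

The ordinary generating function has denominator 1 - 3q + q^2.
Iterating the recurrence: a_0,…,a_{8} = 2, -2, -8, -22, -58, -152, -398, -1042, -2728.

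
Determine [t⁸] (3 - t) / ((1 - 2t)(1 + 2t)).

Partial fractions give a closed form: a_n = (5/4)·2^n + (7/4)·(-2)^n.
At n = 8: a_8 = 768.

768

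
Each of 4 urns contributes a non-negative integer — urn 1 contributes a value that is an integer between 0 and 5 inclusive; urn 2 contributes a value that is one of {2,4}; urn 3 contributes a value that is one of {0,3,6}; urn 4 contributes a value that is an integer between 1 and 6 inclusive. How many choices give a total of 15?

17

The generating function for the choices is (1 + t + t² + t³ + t⁴ + t⁵)·(t² + t⁴)·(1 + t³ + t⁶)·(t + t² + t³ + t⁴ + t⁵ + t⁶); the count is [t¹⁵].
(1 + t + t² + t³ + t⁴ + t⁵) has coefficients 1,1,1,1,1,1 for degrees 0…5.
(t² + t⁴) has coefficients 0,0,1,0,1,0,0,0,0,0,0,0,0,0,0,0 for degrees 0…15.
Multiplying by (1 + t³ + t⁶) gives running coefficients 0,0,1,0,1,1,0,1,1,0,1,0,0,0,0,0 for degrees 0…15.
Finally multiplying by (t + t² + t³ + t⁴ + t⁵ + t⁶), the product of all factors after the first has coefficients 0,0,0,1,1,2,3,3,4,4,4,4,3,3,2,1 for degrees 0…15.
[t¹⁵] = 1·1 + 1·2 + 1·3 + 1·3 + 1·4 + 1·4 = 17.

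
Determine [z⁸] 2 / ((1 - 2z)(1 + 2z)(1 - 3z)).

23210

Partial fractions give a closed form: a_n = (-2)·2^n + (2/5)·(-2)^n + (18/5)·3^n.
At n = 8: a_8 = 23210.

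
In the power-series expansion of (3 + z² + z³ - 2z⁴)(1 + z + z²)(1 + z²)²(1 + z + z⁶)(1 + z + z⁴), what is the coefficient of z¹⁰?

(3 + z² + z³ - 2z⁴) has coefficients 3,0,1,1,-2 for degrees 0…4.
(1 + z + z²) has coefficients 1,1,1,0,0,0,0,0,0,0,0 for degrees 0…10.
Multiplying by (1 + z²)² gives running coefficients 1,1,3,2,3,1,1,0,0,0,0 for degrees 0…10.
Multiplying by (1 + z + z⁶) gives running coefficients 1,2,4,5,5,4,3,2,3,2,3 for degrees 0…10.
Finally multiplying by (1 + z + z⁴), the product of all factors after the first has coefficients 1,3,6,9,11,11,11,10,10,9,8 for degrees 0…10.
[z¹⁰] = 3·8 + 1·10 + 1·10 − 2·11 = 22.

22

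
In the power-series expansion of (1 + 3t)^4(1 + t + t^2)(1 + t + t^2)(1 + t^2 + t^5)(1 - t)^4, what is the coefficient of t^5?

-105

(1 + 3t)^4 has coefficients 1,12,54,108,81 for degrees 0…4.
(1 + t + t^2) has coefficients 1,1,1,0,0,0 for degrees 0…5.
Multiplying by (1 + t + t^2) gives running coefficients 1,2,3,2,1,0 for degrees 0…5.
Multiplying by (1 + t^2 + t^5) gives running coefficients 1,2,4,4,4,3 for degrees 0…5.
Finally multiplying by (1 - t)^4, the product of all factors after the first has coefficients 1,-2,2,-4,5,-3 for degrees 0…5.
[t^5] = 1·(-3) + 12·5 + 54·(-4) + 108·2 + 81·(-2) = -105.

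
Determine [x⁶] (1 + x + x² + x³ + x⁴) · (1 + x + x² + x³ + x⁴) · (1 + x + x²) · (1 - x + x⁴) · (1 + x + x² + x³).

16

(1 + x + x² + x³ + x⁴) has coefficients 1,1,1,1,1 for degrees 0…4.
(1 + x + x² + x³ + x⁴) has coefficients 1,1,1,1,1,0,0 for degrees 0…6.
Multiplying by (1 + x + x²) gives running coefficients 1,2,3,3,3,2,1 for degrees 0…6.
Multiplying by (1 - x + x⁴) gives running coefficients 1,1,1,0,1,1,2 for degrees 0…6.
Finally multiplying by (1 + x + x² + x³), the product of all factors after the first has coefficients 1,2,3,3,3,3,4 for degrees 0…6.
[x⁶] = 1·4 + 1·3 + 1·3 + 1·3 + 1·3 = 16.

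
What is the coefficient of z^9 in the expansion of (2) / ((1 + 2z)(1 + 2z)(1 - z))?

-7054

The denominator gives the recurrence a_n = −3a_(n−1) + 4a_(n−3) for n ≥ 3; the numerator fixes a_0 = 2, a_1 = -6, a_2 = 18.
Iterating: 2, -6, 18, -46, 114, -270, 626, -1422, 3186, -7054, so a_9 = -7054.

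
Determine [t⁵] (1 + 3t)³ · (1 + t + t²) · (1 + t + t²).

144

(1 + 3t)³ has coefficients 1,9,27,27 for degrees 0…3.
(1 + t + t²) has coefficients 1,1,1,0,0,0 for degrees 0…5.
Finally multiplying by (1 + t + t²), the product of all factors after the first has coefficients 1,2,3,2,1,0 for degrees 0…5.
[t⁵] = 1·0 + 9·1 + 27·2 + 27·3 = 144.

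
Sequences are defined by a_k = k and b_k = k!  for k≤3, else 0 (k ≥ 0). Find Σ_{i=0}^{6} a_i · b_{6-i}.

37

Write out a_i and b_{6-i} for i = 0,…,6 and sum the products.
Σ = 0·0 + 1·0 + 2·0 + 3·6 + 4·2 + 5·1 + 6·1 = 37.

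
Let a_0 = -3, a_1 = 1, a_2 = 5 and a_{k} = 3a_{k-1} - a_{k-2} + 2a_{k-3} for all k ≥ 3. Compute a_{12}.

110838

The ordinary generating function has denominator 1 - 3q + q^2 - 2q^3.
Iterating the recurrence: a_0,…,a_{12} = -3, 1, 5, 8, 21, 65, 190, 547, 1581, 4576, 13241, 38309, 110838.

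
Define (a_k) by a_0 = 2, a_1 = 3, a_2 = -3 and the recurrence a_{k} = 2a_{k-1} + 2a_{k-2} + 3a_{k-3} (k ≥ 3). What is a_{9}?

3030

The ordinary generating function has denominator 1 - 2t - 2t^2 - 3t^3.
Iterating the recurrence: a_0,…,a_{9} = 2, 3, -3, 6, 15, 33, 114, 339, 1005, 3030.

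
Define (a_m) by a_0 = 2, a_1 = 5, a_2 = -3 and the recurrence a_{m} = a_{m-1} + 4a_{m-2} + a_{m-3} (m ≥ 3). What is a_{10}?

8657

The ordinary generating function has denominator 1 - y - 4y^2 - y^3.
Iterating the recurrence: a_0,…,a_{10} = 2, 5, -3, 19, 12, 85, 152, 504, 1197, 3365, 8657.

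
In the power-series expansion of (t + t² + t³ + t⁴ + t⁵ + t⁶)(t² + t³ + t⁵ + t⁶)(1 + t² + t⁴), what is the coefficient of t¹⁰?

(t + t² + t³ + t⁴ + t⁵ + t⁶) has coefficients 0,1,1,1,1,1,1 for degrees 0…6.
(t² + t³ + t⁵ + t⁶) has coefficients 0,0,1,1,0,1,1,0,0,0,0 for degrees 0…10.
Finally multiplying by (1 + t² + t⁴), the product of all factors after the first has coefficients 0,0,1,1,1,2,2,2,1,1,1 for degrees 0…10.
[t¹⁰] = 1·1 + 1·1 + 1·2 + 1·2 + 1·2 + 1·1 = 9.

9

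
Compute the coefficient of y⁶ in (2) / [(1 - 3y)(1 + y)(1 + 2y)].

Partial fractions give a closed form: a_n = (9/10)·3^n + (-1/2)·(-1)^n + (8/5)·(-2)^n.
At n = 6: a_6 = 758.

758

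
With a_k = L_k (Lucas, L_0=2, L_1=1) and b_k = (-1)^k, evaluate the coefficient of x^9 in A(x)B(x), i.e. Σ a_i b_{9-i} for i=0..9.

This is [x^9] in the product of the two ordinary generating functions.
Σ = 2·(-1) + 1·1 + 3·(-1) + 4·1 + 7·(-1) + 11·1 + 18·(-1) + 29·1 + 47·(-1) + 76·1 = 44.

44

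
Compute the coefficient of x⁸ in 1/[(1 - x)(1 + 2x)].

171

Partial fractions give a closed form: a_n = (1/3)·1^n + (2/3)·(-2)^n.
At n = 8: a_8 = 171.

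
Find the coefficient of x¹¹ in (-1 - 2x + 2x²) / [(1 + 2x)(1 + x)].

-2045

The denominator gives the recurrence a_n = −3a_(n−1) − 2a_(n−2) for n ≥ 3; the numerator fixes a_0 = -1, a_1 = 1, a_2 = 1.
Iterating: -1, 1, 1, -5, 13, -29, 61, -125, 253, -509, 1021, -2045, so a_11 = -2045.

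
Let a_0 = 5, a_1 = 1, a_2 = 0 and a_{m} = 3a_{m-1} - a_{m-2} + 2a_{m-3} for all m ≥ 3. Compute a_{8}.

The ordinary generating function has denominator 1 - 3z + z^2 - 2z^3.
Iterating the recurrence: a_0,…,a_{8} = 5, 1, 0, 9, 29, 78, 223, 649, 1880.

1880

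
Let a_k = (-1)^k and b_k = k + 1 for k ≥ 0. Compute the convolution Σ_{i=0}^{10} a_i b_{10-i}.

6

Write out a_i and b_{10-i} for i = 0,…,10 and sum the products.
Σ = 1·11 − 1·10 + 1·9 − 1·8 + 1·7 − 1·6 + 1·5 − 1·4 + 1·3 − 1·2 + 1·1 = 6.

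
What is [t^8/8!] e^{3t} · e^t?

65536

The EGF product rule gives c_8 = Σ_{k_1+k_2=8} C(8; k_1,k_2) · ∏ g_i(k_i), where e^{3t} gives (3)^k; e^t gives (1)^k.
g_1(k) for k = 0…8: 1, 3, 9, 27, 81, 243, 729, 2187, 6561.
g_2(k) for k = 0…8: 1, 1, 1, 1, 1, 1, 1, 1, 1.
c_8 = Σ_k C(8,k)·g_1(k)·g_2(8−k) = 1·1·1 + 8·3·1 + 28·9·1 + 56·27·1 + 70·81·1 + 56·243·1 + 28·729·1 + 8·2187·1 + 1·6561·1 = 1 + 24 + 252 + 1512 + 5670 + 13608 + 20412 + 17496 + 6561 = 65536.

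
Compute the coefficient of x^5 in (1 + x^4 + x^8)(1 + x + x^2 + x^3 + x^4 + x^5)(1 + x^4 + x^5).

4

(1 + x^4 + x^8) has coefficients 1,0,0,0,1,0 for degrees 0…5.
(1 + x + x^2 + x^3 + x^4 + x^5) has coefficients 1,1,1,1,1,1 for degrees 0…5.
Finally multiplying by (1 + x^4 + x^5), the product of all factors after the first has coefficients 1,1,1,1,2,3 for degrees 0…5.
[x^5] = 1·3 + 1·1 = 4.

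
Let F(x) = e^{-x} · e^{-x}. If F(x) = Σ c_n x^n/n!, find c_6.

64

The EGF product rule gives c_6 = Σ_{k_1+k_2=6} C(6; k_1,k_2) · ∏ g_i(k_i), where e^{-x} gives (-1)^k; e^{-x} gives (-1)^k.
g_1(k) for k = 0…6: 1, -1, 1, -1, 1, -1, 1.
g_2(k) for k = 0…6: 1, -1, 1, -1, 1, -1, 1.
c_6 = Σ_k C(6,k)·g_1(k)·g_2(6−k) = 1·1·1 + 6·(-1)·(-1) + 15·1·1 + 20·(-1)·(-1) + 15·1·1 + 6·(-1)·(-1) + 1·1·1 = 1 + 6 + 15 + 20 + 15 + 6 + 1 = 64.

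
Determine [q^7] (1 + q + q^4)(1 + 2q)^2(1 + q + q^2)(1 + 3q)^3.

(1 + q + q^4) has coefficients 1,1,0,0,1 for degrees 0…4.
(1 + 2q)^2 has coefficients 1,4,4,0,0,0,0,0 for degrees 0…7.
Multiplying by (1 + q + q^2) gives running coefficients 1,5,9,8,4,0,0,0 for degrees 0…7.
Finally multiplying by (1 + 3q)^3, the product of all factors after the first has coefficients 1,14,81,251,454,495,324,108 for degrees 0…7.
[q^7] = 1·108 + 1·324 + 1·251 = 683.

683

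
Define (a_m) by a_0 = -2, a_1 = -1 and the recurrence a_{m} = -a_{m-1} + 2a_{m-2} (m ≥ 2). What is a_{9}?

The ordinary generating function has denominator 1 + t - 2t^2.
Iterating the recurrence: a_0,…,a_{9} = -2, -1, -3, 1, -7, 9, -23, 41, -87, 169.

169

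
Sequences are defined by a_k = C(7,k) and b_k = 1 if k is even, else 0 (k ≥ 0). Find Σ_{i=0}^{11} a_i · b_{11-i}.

64

The convolution is the x^11 coefficient of A(x)B(x).
Σ = 1·0 + 7·1 + 21·0 + 35·1 + 35·0 + 21·1 + 7·0 + 1·1 + 0·0 + 0·1 + 0·0 + 0·1 = 64.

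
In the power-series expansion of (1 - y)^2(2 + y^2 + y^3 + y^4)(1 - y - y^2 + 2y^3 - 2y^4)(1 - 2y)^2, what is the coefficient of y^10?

-30

(1 - y)^2 has coefficients 1,-2,1 for degrees 0…2.
(2 + y^2 + y^3 + y^4) has coefficients 2,0,1,1,1,0,0,0,0,0,0 for degrees 0…10.
Multiplying by (1 - y - y^2 + 2y^3 - 2y^4) gives running coefficients 2,-2,-1,4,-5,0,-1,0,-2,0,0 for degrees 0…10.
Finally multiplying by (1 - 2y)^2, the product of all factors after the first has coefficients 2,-10,15,0,-25,36,-21,4,-6,8,-8 for degrees 0…10.
[y^10] = 1·(-8) − 2·8 + 1·(-6) = -30.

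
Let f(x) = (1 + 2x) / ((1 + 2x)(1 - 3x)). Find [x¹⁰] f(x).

59049

Partial fractions give a closed form: a_n = (1)·3^n.
At n = 10: a_10 = 59049.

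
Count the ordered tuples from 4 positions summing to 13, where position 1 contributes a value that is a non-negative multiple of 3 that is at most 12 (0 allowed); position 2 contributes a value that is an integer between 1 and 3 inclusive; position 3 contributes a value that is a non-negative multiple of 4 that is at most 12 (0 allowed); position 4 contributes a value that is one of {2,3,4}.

9

The generating function for the choices is (1 + q^3 + q^6 + q^9 + q^12)·(q + q^2 + q^3)·(1 + q^4 + q^8 + q^12)·(q^2 + q^3 + q^4); the count is [q^13].
(1 + q^3 + q^6 + q^9 + q^12) has coefficients 1,0,0,1,0,0,1,0,0,1,0,0,1 for degrees 0…12.
(q + q^2 + q^3) has coefficients 0,1,1,1,0,0,0,0,0,0,0,0,0,0 for degrees 0…13.
Multiplying by (1 + q^4 + q^8 + q^12) gives running coefficients 0,1,1,1,0,1,1,1,0,1,1,1,0,1 for degrees 0…13.
Finally multiplying by (q^2 + q^3 + q^4), the product of all factors after the first has coefficients 0,0,0,1,2,3,2,2,2,3,2,2,2,3 for degrees 0…13.
[q^13] = 1·3 + 1·2 + 1·2 + 1·2 + 1·0 = 9.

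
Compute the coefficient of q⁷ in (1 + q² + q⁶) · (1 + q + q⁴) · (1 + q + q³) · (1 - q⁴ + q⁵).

(1 + q² + q⁶) has coefficients 1,0,1,0,0,0,1 for degrees 0…6.
(1 + q + q⁴) has coefficients 1,1,0,0,1,0,0,0 for degrees 0…7.
Multiplying by (1 + q + q³) gives running coefficients 1,2,1,1,2,1,0,1 for degrees 0…7.
Finally multiplying by (1 - q⁴ + q⁵), the product of all factors after the first has coefficients 1,2,1,1,1,0,1,1 for degrees 0…7.
[q⁷] = 1·1 + 1·0 + 1·2 = 3.

3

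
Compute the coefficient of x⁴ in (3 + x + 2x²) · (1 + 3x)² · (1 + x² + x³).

72

(3 + x + 2x²) has coefficients 3,1,2 for degrees 0…2.
(1 + 3x)² has coefficients 1,6,9,0,0 for degrees 0…4.
Finally multiplying by (1 + x² + x³), the product of all factors after the first has coefficients 1,6,10,7,15 for degrees 0…4.
[x⁴] = 3·15 + 1·7 + 2·10 = 72.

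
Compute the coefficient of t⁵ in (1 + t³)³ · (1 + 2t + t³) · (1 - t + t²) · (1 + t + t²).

(1 + t³)³ has coefficients 1,0,0,3,0,0 for degrees 0…5.
(1 + 2t + t³) has coefficients 1,2,0,1,0,0 for degrees 0…5.
Multiplying by (1 - t + t²) gives running coefficients 1,1,-1,3,-1,1 for degrees 0…5.
Finally multiplying by (1 + t + t²), the product of all factors after the first has coefficients 1,2,1,3,1,3 for degrees 0…5.
[t⁵] = 1·3 + 3·1 = 6.

6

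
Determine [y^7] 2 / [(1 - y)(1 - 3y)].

6560

The denominator gives the recurrence a_n = 4a_(n−1) − 3a_(n−2) for n ≥ 2; the numerator fixes a_0 = 2, a_1 = 8.
Iterating: 2, 8, 26, 80, 242, 728, 2186, 6560, so a_7 = 6560.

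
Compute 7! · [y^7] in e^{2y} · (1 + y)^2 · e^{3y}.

The EGF product rule gives c_7 = Σ_{k_1+k_2+k_3=7} C(7; k_1,k_2,k_3) · ∏ g_i(k_i), where e^{2y} gives (2)^k; (1+y)^2 gives the falling factorial (2)_k; e^{3y} gives (3)^k.
g_1(k) for k = 0…7: 1, 2, 4, 8, 16, 32, 64, 128.
g_2(k) for k = 0…7: 1, 2, 2, 0, 0, 0, 0, 0.
g_3(k) for k = 0…7: 1, 3, 9, 27, 81, 243, 729, 2187.
First combine the last two factors: h(k) = Σ_j C(k,j)·g_2(j)·g_3(k−j) for k = 0…7: 1, 5, 23, 99, 405, 1593, 6075, 22599.
c_7 = Σ_k C(7,k)·g_1(k)·h(7−k) = 1·1·22599 + 7·2·6075 + 21·4·1593 + 35·8·405 + 35·16·99 + 21·32·23 + 7·64·5 + 1·128·1 = 22599 + 85050 + 133812 + 113400 + 55440 + 15456 + 2240 + 128 = 428125.

428125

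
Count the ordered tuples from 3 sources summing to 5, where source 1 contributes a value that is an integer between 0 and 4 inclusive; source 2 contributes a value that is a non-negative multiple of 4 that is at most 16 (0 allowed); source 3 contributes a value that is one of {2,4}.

The generating function for the choices is (1 + t + t² + t³ + t⁴)·(1 + t⁴ + t⁸ + t¹² + t¹⁶)·(t² + t⁴); the count is [t⁵].
(1 + t + t² + t³ + t⁴) has coefficients 1,1,1,1,1 for degrees 0…4.
(1 + t⁴ + t⁸ + t¹² + t¹⁶) has coefficients 1,0,0,0,1,0 for degrees 0…5.
Finally multiplying by (t² + t⁴), the product of all factors after the first has coefficients 0,0,1,0,1,0 for degrees 0…5.
[t⁵] = 1·0 + 1·1 + 1·0 + 1·1 + 1·0 = 2.

2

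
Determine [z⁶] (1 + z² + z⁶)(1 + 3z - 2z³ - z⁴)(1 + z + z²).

(1 + z² + z⁶) has coefficients 1,0,1,0,0,0,1 for degrees 0…6.
(1 + 3z - 2z³ - z⁴) has coefficients 1,3,0,-2,-1,0,0 for degrees 0…6.
Finally multiplying by (1 + z + z²), the product of all factors after the first has coefficients 1,4,4,1,-3,-3,-1 for degrees 0…6.
[z⁶] = 1·(-1) + 1·(-3) + 1·1 = -3.

-3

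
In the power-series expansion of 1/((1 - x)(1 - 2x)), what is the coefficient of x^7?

Partial fractions give a closed form: a_n = (-1)·1^n + (2)·2^n.
At n = 7: a_7 = 255.

255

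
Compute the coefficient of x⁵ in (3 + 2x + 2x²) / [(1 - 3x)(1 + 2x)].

The denominator gives the recurrence a_n = a_(n−1) + 6a_(n−2) for n ≥ 3; the numerator fixes a_0 = 3, a_1 = 5, a_2 = 25.
Iterating: 3, 5, 25, 55, 205, 535, so a_5 = 535.

535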